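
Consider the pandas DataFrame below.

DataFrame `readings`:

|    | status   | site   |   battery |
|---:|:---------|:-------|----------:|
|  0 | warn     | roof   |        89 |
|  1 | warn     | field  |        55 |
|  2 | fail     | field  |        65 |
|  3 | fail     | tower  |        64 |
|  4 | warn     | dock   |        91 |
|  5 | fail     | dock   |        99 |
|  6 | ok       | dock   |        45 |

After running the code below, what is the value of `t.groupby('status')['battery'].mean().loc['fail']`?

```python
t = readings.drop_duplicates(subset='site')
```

64.0

drop duplicate site (keep=first):
  status   site  battery
0   warn   roof       89
1   warn  field       55
3   fail  tower       64
4   warn   dock       91
group by status, mean of battery:
status
fail    64.000000
warn    78.333333
Name: battery, dtype: float64
value at index 'fail' → 64.0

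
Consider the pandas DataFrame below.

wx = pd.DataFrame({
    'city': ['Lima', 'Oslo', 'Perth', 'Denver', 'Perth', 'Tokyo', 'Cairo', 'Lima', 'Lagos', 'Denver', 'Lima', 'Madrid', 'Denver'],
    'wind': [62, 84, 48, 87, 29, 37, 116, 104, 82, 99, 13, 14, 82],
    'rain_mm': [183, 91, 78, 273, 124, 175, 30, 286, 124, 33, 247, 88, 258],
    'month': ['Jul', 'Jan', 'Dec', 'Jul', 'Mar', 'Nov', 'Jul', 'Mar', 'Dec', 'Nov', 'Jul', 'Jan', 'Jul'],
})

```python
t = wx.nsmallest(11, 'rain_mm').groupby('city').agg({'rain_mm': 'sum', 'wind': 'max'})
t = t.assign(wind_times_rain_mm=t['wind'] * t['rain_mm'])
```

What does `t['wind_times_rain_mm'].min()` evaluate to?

1232

take 11 rows with smallest rain_mm:
      city  wind  rain_mm month
6    Cairo   116       30   Jul
9   Denver    99       33   Nov
2    Perth    48       78   Dec
11  Madrid    14       88   Jan
1     Oslo    84       91   Jan
4    Perth    29      124   Mar
8    Lagos    82      124   Dec
5    Tokyo    37      175   Nov
0     Lima    62      183   Jul
10    Lima    13      247   Jul
12  Denver    82      258   Jul
group by city: sum(rain_mm), max(wind):
        rain_mm  wind
city                 
Cairo        30   116
Denver      291    99
Lagos       124    82
Lima        430    62
Madrid       88    14
Oslo         91    84
Perth       202    48
Tokyo       175    37
add column wind_times_rain_mm = t['wind'] * t['rain_mm']:
        rain_mm  wind  wind_times_rain_mm
city                                     
Cairo        30   116                3480
Denver      291    99               28809
Lagos       124    82               10168
Lima        430    62               26660
Madrid       88    14                1232
Oslo         91    84                7644
Perth       202    48                9696
Tokyo       175    37                6475
Hence 1232.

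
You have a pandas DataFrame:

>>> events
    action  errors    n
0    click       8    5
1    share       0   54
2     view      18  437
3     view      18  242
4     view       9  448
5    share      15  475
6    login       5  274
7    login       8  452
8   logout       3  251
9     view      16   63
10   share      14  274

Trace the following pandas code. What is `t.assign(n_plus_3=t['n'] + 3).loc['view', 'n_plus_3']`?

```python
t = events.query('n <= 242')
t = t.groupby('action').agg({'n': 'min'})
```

filter rows where n <= 242:
  action  errors    n
0  click       8    5
1  share       0   54
3   view      18  242
9   view      16   63
group by action, min of n:
         n
action    
click    5
share   54
view    63
add column n_plus_3 = t['n'] + 3:
         n  n_plus_3
action              
click    5         8
share   54        57
view    63        66

66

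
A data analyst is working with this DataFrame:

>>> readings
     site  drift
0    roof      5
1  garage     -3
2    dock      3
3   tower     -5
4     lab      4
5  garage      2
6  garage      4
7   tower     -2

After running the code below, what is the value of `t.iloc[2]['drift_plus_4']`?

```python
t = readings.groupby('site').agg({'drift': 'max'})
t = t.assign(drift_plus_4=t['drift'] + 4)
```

group by site, max of drift:
        drift
site         
dock        3
garage      4
lab         4
roof        5
tower      -2
add column drift_plus_4 = t['drift'] + 4:
        drift  drift_plus_4
site                       
dock        3             7
garage      4             8
lab         4             8
roof        5             9
tower      -2             2
Hence 8.

8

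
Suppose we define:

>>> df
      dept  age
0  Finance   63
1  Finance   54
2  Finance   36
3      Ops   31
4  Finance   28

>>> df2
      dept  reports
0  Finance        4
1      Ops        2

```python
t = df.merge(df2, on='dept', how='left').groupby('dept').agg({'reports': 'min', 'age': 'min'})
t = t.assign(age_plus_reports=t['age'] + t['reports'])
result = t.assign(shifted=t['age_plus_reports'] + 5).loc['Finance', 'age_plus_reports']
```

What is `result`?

merge on 'dept' (how='left') → 5 rows:
      dept  age  reports
0  Finance   63        4
1  Finance   54        4
2  Finance   36        4
3      Ops   31        2
4  Finance   28        4
group by dept: min(reports), min(age):
         reports  age
dept                 
Finance        4   28
Ops            2   31
add column age_plus_reports = t['age'] + t['reports']:
         reports  age  age_plus_reports
dept                                   
Finance        4   28                32
Ops            2   31                33
add column shifted = t['age_plus_reports'] + 5:
         reports  age  age_plus_reports  shifted
dept                                            
Finance        4   28                32       37
Ops            2   31                33       38

32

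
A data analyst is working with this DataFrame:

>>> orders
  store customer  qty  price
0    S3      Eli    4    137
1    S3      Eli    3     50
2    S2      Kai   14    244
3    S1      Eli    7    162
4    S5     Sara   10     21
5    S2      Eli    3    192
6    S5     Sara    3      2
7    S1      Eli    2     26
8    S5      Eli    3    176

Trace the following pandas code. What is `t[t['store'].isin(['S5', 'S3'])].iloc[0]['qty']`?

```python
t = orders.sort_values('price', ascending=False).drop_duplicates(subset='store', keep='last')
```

sort by price descending:
  store customer  qty  price
2    S2      Kai   14    244
5    S2      Eli    3    192
8    S5      Eli    3    176
3    S1      Eli    7    162
0    S3      Eli    4    137
1    S3      Eli    3     50
7    S1      Eli    2     26
4    S5     Sara   10     21
6    S5     Sara    3      2
drop duplicate store (keep=last):
  store customer  qty  price
5    S2      Eli    3    192
1    S3      Eli    3     50
7    S1      Eli    2     26
6    S5     Sara    3      2
filter rows where store in ['S5', 'S3']:
  store customer  qty  price
1    S3      Eli    3     50
6    S5     Sara    3      2

3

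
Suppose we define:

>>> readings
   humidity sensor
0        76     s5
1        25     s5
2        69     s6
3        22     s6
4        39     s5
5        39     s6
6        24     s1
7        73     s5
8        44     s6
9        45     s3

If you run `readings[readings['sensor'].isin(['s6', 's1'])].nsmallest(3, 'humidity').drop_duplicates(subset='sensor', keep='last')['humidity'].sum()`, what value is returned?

63

filter rows where sensor in ['s6', 's1']:
   humidity sensor
2        69     s6
3        22     s6
5        39     s6
6        24     s1
8        44     s6
take 3 rows with smallest humidity:
   humidity sensor
3        22     s6
6        24     s1
5        39     s6
drop duplicate sensor (keep=last):
   humidity sensor
6        24     s1
5        39     s6
Finally, sum of column 'humidity' = 63.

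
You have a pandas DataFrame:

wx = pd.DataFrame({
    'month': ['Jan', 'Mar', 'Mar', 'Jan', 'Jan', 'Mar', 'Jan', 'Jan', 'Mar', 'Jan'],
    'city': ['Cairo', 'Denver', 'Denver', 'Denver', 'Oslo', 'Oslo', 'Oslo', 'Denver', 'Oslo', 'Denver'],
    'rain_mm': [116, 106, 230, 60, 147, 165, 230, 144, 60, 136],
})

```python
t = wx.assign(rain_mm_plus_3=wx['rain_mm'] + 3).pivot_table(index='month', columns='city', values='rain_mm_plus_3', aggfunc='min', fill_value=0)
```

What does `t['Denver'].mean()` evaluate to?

add column rain_mm_plus_3 = wx['rain_mm'] + 3:
  month    city  rain_mm  rain_mm_plus_3
0   Jan   Cairo      116             119
1   Mar  Denver      106             109
2   Mar  Denver      230             233
3   Jan  Denver       60              63
4   Jan    Oslo      147             150
5   Mar    Oslo      165             168
6   Jan    Oslo      230             233
7   Jan  Denver      144             147
8   Mar    Oslo       60              63
9   Jan  Denver      136             139
pivot: rows=month, cols=city, min(rain_mm_plus_3):
city   Cairo  Denver  Oslo
month                     
Jan      119      63   150
Mar        0     109    63
Hence 86.0.

86.0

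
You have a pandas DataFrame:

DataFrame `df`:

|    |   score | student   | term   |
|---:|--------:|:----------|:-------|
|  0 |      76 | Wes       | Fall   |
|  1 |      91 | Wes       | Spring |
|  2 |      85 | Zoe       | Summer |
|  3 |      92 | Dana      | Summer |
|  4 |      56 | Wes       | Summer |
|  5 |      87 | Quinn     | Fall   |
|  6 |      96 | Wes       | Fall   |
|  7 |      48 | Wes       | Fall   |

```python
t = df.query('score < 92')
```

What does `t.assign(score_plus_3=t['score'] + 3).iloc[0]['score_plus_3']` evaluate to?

filter rows where score < 92:
   score student    term
0     76     Wes    Fall
1     91     Wes  Spring
2     85     Zoe  Summer
4     56     Wes  Summer
5     87   Quinn    Fall
7     48     Wes    Fall
add column score_plus_3 = t['score'] + 3:
   score student    term  score_plus_3
0     76     Wes    Fall            79
1     91     Wes  Spring            94
2     85     Zoe  Summer            88
4     56     Wes  Summer            59
5     87   Quinn    Fall            90
7     48     Wes    Fall            51
value at position 0, column 'score_plus_3' → 79

79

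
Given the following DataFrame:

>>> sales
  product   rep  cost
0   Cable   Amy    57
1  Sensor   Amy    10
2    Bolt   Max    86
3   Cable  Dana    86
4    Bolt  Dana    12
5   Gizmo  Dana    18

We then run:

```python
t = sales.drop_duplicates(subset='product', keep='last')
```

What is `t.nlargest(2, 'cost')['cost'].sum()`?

drop duplicate product (keep=last):
  product   rep  cost
1  Sensor   Amy    10
3   Cable  Dana    86
4    Bolt  Dana    12
5   Gizmo  Dana    18
take 2 rows with largest cost:
  product   rep  cost
3   Cable  Dana    86
5   Gizmo  Dana    18

104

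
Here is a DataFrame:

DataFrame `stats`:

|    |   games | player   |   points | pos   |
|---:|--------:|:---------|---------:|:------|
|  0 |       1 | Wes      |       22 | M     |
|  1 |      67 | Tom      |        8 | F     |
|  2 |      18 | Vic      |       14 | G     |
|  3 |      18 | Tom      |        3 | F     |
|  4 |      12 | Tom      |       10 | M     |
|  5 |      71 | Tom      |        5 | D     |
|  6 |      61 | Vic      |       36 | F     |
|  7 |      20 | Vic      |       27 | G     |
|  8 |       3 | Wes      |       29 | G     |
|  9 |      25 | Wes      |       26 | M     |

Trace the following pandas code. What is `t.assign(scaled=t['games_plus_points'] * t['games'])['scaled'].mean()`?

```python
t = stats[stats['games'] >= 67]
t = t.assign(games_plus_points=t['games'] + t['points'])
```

5210.5

filter rows where games >= 67:
   games player  points pos
1     67    Tom       8   F
5     71    Tom       5   D
add column games_plus_points = t['games'] + t['points']:
   games player  points pos  games_plus_points
1     67    Tom       8   F                 75
5     71    Tom       5   D                 76
add column scaled = t['games_plus_points'] * t['games']:
   games player  points pos  games_plus_points  scaled
1     67    Tom       8   F                 75    5025
5     71    Tom       5   D                 76    5396
Finally, mean of column 'scaled' = 5210.5.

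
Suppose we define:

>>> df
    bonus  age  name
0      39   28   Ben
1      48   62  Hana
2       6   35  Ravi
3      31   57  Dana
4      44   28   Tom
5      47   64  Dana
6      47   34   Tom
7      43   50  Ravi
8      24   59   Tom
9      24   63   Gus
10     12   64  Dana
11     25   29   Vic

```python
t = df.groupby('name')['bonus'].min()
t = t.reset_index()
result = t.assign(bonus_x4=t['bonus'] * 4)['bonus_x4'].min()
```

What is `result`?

group by name, min of bonus:
name
Ben     39
Dana    12
Gus     24
Hana    48
Ravi     6
Tom     24
Vic     25
Name: bonus, dtype: int64
reset_index():
   name  bonus
0   Ben     39
1  Dana     12
2   Gus     24
3  Hana     48
4  Ravi      6
5   Tom     24
6   Vic     25
add column bonus_x4 = t['bonus'] * 4:
   name  bonus  bonus_x4
0   Ben     39       156
1  Dana     12        48
2   Gus     24        96
3  Hana     48       192
4  Ravi      6        24
5   Tom     24        96
6   Vic     25       100
Reading off the min of column 'bonus_x4', we get 24.

24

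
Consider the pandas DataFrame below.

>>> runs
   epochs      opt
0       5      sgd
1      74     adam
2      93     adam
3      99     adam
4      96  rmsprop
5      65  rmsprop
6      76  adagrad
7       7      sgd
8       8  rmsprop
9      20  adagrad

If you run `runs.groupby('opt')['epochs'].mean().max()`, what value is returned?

88.6666666667

group by opt, mean of epochs:
opt
adagrad    48.000000
adam       88.666667
rmsprop    56.333333
sgd         6.000000
Name: epochs, dtype: float64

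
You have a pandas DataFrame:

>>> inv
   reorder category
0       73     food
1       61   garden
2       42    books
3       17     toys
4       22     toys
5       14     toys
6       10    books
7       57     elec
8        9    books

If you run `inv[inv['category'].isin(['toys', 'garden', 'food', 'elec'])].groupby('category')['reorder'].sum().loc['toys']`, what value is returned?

filter rows where category in ['toys', 'garden', 'food', 'elec']:
   reorder category
0       73     food
1       61   garden
3       17     toys
4       22     toys
5       14     toys
7       57     elec
group by category, sum of reorder:
category
elec      57
food      73
garden    61
toys      53
Name: reorder, dtype: int64
The value at index 'toys' is 53.

53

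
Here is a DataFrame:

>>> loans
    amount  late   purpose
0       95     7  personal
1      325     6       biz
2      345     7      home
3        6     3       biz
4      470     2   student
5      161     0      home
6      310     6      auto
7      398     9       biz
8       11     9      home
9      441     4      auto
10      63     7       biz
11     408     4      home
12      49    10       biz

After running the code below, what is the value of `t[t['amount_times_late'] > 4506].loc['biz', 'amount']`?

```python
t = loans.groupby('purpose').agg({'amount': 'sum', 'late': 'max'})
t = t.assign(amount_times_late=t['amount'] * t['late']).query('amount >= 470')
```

841

group by purpose: sum(amount), max(late):
          amount  late
purpose               
auto         751     6
biz          841    10
home         925     9
personal      95     7
student      470     2
add column amount_times_late = t['amount'] * t['late']:
          amount  late  amount_times_late
purpose                                  
auto         751     6               4506
biz          841    10               8410
home         925     9               8325
personal      95     7                665
student      470     2                940
filter rows where amount >= 470:
         amount  late  amount_times_late
purpose                                 
auto        751     6               4506
biz         841    10               8410
home        925     9               8325
student     470     2                940
filter rows where amount_times_late > 4506:
         amount  late  amount_times_late
purpose                                 
biz         841    10               8410
home        925     9               8325
Finally, value at row 'biz', column 'amount' = 841.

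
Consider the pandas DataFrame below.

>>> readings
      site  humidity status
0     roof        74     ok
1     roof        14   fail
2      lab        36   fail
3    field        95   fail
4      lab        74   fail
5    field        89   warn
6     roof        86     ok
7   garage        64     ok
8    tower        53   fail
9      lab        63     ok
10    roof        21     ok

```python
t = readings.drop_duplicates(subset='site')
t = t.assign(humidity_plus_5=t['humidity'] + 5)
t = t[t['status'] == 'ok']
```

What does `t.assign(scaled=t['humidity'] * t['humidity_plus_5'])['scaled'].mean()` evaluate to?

5131.0

drop duplicate site (keep=first):
     site  humidity status
0    roof        74     ok
2     lab        36   fail
3   field        95   fail
7  garage        64     ok
8   tower        53   fail
add column humidity_plus_5 = t['humidity'] + 5:
     site  humidity status  humidity_plus_5
0    roof        74     ok               79
2     lab        36   fail               41
3   field        95   fail              100
7  garage        64     ok               69
8   tower        53   fail               58
filter rows where status == 'ok':
     site  humidity status  humidity_plus_5
0    roof        74     ok               79
7  garage        64     ok               69
add column scaled = t['humidity'] * t['humidity_plus_5']:
     site  humidity status  humidity_plus_5  scaled
0    roof        74     ok               79    5846
7  garage        64     ok               69    4416
mean of column 'scaled' → 5131.0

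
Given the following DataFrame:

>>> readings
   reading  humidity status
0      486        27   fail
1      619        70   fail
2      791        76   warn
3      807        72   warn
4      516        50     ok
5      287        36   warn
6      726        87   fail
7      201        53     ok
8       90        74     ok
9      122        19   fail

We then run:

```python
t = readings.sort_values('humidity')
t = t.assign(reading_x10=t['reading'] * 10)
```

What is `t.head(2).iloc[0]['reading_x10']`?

sort by humidity:
   reading  humidity status
9      122        19   fail
0      486        27   fail
5      287        36   warn
4      516        50     ok
7      201        53     ok
1      619        70   fail
3      807        72   warn
8       90        74     ok
2      791        76   warn
6      726        87   fail
add column reading_x10 = t['reading'] * 10:
   reading  humidity status  reading_x10
9      122        19   fail         1220
0      486        27   fail         4860
5      287        36   warn         2870
4      516        50     ok         5160
7      201        53     ok         2010
1      619        70   fail         6190
3      807        72   warn         8070
8       90        74     ok          900
2      791        76   warn         7910
6      726        87   fail         7260
take first 2 rows:
   reading  humidity status  reading_x10
9      122        19   fail         1220
0      486        27   fail         4860

1220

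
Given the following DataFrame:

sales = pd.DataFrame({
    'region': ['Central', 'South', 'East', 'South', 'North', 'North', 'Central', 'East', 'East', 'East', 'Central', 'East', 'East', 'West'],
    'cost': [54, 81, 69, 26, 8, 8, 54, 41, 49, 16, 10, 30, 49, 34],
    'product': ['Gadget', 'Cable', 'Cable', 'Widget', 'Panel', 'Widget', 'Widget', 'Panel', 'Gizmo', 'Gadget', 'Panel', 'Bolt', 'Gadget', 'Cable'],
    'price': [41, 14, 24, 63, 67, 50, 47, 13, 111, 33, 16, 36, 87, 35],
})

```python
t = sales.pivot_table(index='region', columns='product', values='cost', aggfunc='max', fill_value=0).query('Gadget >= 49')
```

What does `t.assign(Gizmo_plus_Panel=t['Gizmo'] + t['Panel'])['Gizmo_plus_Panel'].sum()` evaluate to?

pivot: rows=region, cols=product, max(cost):
product  Bolt  Cable  Gadget  Gizmo  Panel  Widget
region                                            
Central     0      0      54      0     10      54
East       30     69      49     49     41       0
North       0      0       0      0      8       8
South       0     81       0      0      0      26
West        0     34       0      0      0       0
filter rows where Gadget >= 49:
product  Bolt  Cable  Gadget  Gizmo  Panel  Widget
region                                            
Central     0      0      54      0     10      54
East       30     69      49     49     41       0
add column Gizmo_plus_Panel = t['Gizmo'] + t['Panel']:
product  Bolt  Cable  Gadget  Gizmo  Panel  Widget  Gizmo_plus_Panel
region                                                              
Central     0      0      54      0     10      54                10
East       30     69      49     49     41       0                90

100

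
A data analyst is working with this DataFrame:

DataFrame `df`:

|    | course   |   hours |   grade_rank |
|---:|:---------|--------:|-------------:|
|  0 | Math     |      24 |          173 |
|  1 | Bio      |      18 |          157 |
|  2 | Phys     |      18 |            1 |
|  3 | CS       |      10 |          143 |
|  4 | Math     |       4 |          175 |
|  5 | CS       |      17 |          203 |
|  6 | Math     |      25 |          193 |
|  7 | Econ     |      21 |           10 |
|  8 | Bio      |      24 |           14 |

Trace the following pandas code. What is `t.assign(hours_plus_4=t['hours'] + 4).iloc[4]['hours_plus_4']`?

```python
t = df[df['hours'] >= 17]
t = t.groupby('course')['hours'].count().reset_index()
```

filter rows where hours >= 17:
  course  hours  grade_rank
0   Math     24         173
1    Bio     18         157
2   Phys     18           1
5     CS     17         203
6   Math     25         193
7   Econ     21          10
8    Bio     24          14
group by course, count of hours:
course
Bio     2
CS      1
Econ    1
Math    2
Phys    1
Name: hours, dtype: int64
reset_index():
  course  hours
0    Bio      2
1     CS      1
2   Econ      1
3   Math      2
4   Phys      1
add column hours_plus_4 = t['hours'] + 4:
  course  hours  hours_plus_4
0    Bio      2             6
1     CS      1             5
2   Econ      1             5
3   Math      2             6
4   Phys      1             5
Taking the value at position 4, column 'hours_plus_4' gives 5.

5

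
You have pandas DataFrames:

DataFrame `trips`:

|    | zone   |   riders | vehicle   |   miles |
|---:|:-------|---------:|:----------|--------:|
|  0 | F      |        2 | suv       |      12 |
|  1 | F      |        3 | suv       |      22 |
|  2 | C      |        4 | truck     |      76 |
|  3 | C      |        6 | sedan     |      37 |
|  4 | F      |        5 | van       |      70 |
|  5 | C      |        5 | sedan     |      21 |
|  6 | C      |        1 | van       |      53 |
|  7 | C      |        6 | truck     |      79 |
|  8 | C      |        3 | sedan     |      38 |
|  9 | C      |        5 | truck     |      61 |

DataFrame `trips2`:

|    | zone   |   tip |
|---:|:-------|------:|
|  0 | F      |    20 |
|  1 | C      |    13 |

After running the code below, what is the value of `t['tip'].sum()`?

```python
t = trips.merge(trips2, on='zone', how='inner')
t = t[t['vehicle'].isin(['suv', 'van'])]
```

merge on 'zone' (how='inner') → 10 rows:
  zone  riders vehicle  miles  tip
0    F       2     suv     12   20
1    F       3     suv     22   20
2    C       4   truck     76   13
3    C       6   sedan     37   13
4    F       5     van     70   20
5    C       5   sedan     21   13
6    C       1     van     53   13
7    C       6   truck     79   13
8    C       3   sedan     38   13
9    C       5   truck     61   13
filter rows where vehicle in ['suv', 'van']:
  zone  riders vehicle  miles  tip
0    F       2     suv     12   20
1    F       3     suv     22   20
4    F       5     van     70   20
6    C       1     van     53   13
So sum() = 73.

73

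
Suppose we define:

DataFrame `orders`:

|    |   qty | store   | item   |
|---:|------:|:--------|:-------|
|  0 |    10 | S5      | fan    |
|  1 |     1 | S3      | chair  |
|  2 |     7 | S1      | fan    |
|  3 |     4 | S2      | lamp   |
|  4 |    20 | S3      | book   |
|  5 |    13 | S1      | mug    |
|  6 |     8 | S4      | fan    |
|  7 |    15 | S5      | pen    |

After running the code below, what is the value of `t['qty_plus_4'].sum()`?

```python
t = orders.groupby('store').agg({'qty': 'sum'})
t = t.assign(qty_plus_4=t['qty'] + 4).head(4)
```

group by store, sum of qty:
       qty
store     
S1      20
S2       4
S3      21
S4       8
S5      25
add column qty_plus_4 = t['qty'] + 4:
       qty  qty_plus_4
store                 
S1      20          24
S2       4           8
S3      21          25
S4       8          12
S5      25          29
take first 4 rows:
       qty  qty_plus_4
store                 
S1      20          24
S2       4           8
S3      21          25
S4       8          12

69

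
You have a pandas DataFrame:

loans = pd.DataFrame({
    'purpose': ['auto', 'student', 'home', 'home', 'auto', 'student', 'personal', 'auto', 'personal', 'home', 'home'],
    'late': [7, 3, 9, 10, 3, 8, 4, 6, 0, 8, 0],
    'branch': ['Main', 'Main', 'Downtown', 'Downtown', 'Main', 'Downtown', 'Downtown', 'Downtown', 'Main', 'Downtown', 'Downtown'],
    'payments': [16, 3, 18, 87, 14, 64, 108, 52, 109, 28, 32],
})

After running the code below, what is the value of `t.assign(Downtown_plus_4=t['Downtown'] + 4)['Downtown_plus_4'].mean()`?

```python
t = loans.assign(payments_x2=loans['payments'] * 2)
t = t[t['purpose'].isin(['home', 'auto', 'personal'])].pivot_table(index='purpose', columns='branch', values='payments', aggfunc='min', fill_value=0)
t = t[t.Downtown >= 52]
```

add column payments_x2 = loans['payments'] * 2:
     purpose  late    branch  payments  payments_x2
0       auto     7      Main        16           32
1    student     3      Main         3            6
2       home     9  Downtown        18           36
3       home    10  Downtown        87          174
4       auto     3      Main        14           28
5    student     8  Downtown        64          128
6   personal     4  Downtown       108          216
7       auto     6  Downtown        52          104
8   personal     0      Main       109          218
9       home     8  Downtown        28           56
10      home     0  Downtown        32           64
filter rows where purpose in ['home', 'auto', 'personal']:
     purpose  late    branch  payments  payments_x2
0       auto     7      Main        16           32
2       home     9  Downtown        18           36
3       home    10  Downtown        87          174
4       auto     3      Main        14           28
6   personal     4  Downtown       108          216
7       auto     6  Downtown        52          104
8   personal     0      Main       109          218
9       home     8  Downtown        28           56
10      home     0  Downtown        32           64
pivot: rows=purpose, cols=branch, min(payments):
branch    Downtown  Main
purpose                 
auto            52    14
home            18     0
personal       108   109
filter rows where Downtown >= 52:
branch    Downtown  Main
purpose                 
auto            52    14
personal       108   109
add column Downtown_plus_4 = t['Downtown'] + 4:
branch    Downtown  Main  Downtown_plus_4
purpose                                  
auto            52    14               56
personal       108   109              112

84.0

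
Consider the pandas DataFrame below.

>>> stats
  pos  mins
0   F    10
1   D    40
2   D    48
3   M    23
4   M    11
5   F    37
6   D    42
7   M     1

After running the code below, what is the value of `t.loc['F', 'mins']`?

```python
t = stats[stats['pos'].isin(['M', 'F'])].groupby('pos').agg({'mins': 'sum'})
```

filter rows where pos in ['M', 'F']:
  pos  mins
0   F    10
3   M    23
4   M    11
5   F    37
7   M     1
group by pos, sum of mins:
     mins
pos      
F      47
M      35
Then the value at row 'F', column 'mins': 47

47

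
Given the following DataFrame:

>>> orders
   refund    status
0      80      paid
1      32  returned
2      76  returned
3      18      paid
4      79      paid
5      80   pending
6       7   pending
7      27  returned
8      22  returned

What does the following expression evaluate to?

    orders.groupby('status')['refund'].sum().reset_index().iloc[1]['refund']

group by status, sum of refund:
status
paid        177
pending      87
returned    157
Name: refund, dtype: int64
reset_index():
     status  refund
0      paid     177
1   pending      87
2  returned     157
Reading off the value at position 1, column 'refund', we get 87.

87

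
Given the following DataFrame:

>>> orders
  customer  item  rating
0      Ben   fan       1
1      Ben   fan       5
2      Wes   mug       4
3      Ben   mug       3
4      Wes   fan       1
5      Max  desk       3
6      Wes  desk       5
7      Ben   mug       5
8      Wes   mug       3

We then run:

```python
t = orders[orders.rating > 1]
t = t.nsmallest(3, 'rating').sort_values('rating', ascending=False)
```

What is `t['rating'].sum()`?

filter rows where rating > 1:
  customer  item  rating
1      Ben   fan       5
2      Wes   mug       4
3      Ben   mug       3
5      Max  desk       3
6      Wes  desk       5
7      Ben   mug       5
8      Wes   mug       3
take 3 rows with smallest rating:
  customer  item  rating
3      Ben   mug       3
5      Max  desk       3
8      Wes   mug       3
sort by rating descending:
  customer  item  rating
3      Ben   mug       3
5      Max  desk       3
8      Wes   mug       3
Then the sum of column 'rating': 9

9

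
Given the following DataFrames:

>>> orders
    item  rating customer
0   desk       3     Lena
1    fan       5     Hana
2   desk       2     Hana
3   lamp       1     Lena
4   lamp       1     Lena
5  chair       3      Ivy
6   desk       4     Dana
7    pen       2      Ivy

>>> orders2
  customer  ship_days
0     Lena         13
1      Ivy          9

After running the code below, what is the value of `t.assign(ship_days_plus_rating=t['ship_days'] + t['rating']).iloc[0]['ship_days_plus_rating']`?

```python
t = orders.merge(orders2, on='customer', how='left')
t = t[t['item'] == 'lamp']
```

14.0

merge on 'customer' (how='left') → 8 rows:
    item  rating customer  ship_days
0   desk       3     Lena       13.0
1    fan       5     Hana        NaN
2   desk       2     Hana        NaN
3   lamp       1     Lena       13.0
4   lamp       1     Lena       13.0
5  chair       3      Ivy        9.0
6   desk       4     Dana        NaN
7    pen       2      Ivy        9.0
filter rows where item == 'lamp':
   item  rating customer  ship_days
3  lamp       1     Lena       13.0
4  lamp       1     Lena       13.0
add column ship_days_plus_rating = t['ship_days'] + t['rating']:
   item  rating customer  ship_days  ship_days_plus_rating
3  lamp       1     Lena       13.0                   14.0
4  lamp       1     Lena       13.0                   14.0
Hence 14.0.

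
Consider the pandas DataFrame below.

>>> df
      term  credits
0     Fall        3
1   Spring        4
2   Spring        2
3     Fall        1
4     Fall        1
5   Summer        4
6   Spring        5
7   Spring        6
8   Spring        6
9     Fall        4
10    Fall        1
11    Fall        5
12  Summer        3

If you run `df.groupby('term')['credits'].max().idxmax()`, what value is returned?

group by term, max of credits:
term
Fall      5
Spring    6
Summer    4
Name: credits, dtype: int64
Hence Spring.

Spring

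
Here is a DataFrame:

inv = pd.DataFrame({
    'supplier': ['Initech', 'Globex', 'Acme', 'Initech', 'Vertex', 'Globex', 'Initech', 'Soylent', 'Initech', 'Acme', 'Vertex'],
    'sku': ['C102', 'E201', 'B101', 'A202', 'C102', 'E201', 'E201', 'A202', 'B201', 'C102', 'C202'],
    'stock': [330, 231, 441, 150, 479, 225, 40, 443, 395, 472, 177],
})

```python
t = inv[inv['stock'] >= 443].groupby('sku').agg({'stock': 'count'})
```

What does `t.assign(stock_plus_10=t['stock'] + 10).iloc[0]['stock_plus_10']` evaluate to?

filter rows where stock >= 443:
  supplier   sku  stock
4   Vertex  C102    479
7  Soylent  A202    443
9     Acme  C102    472
group by sku, count of stock:
      stock
sku        
A202      1
C102      2
add column stock_plus_10 = t['stock'] + 10:
      stock  stock_plus_10
sku                       
A202      1             11
C102      2             12
Reading off the value at position 0, column 'stock_plus_10', we get 11.

11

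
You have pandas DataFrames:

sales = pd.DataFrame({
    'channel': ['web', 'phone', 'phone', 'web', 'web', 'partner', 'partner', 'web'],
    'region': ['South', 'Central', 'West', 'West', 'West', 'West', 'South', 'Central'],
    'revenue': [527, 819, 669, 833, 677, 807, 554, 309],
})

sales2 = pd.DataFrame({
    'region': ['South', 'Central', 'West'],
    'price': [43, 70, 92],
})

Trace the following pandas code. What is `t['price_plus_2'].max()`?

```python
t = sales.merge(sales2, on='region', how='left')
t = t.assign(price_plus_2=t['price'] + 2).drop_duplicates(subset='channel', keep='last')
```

94

merge on 'region' (how='left') → 8 rows:
   channel   region  revenue  price
0      web    South      527     43
1    phone  Central      819     70
2    phone     West      669     92
3      web     West      833     92
4      web     West      677     92
5  partner     West      807     92
6  partner    South      554     43
7      web  Central      309     70
add column price_plus_2 = t['price'] + 2:
   channel   region  revenue  price  price_plus_2
0      web    South      527     43            45
1    phone  Central      819     70            72
2    phone     West      669     92            94
3      web     West      833     92            94
4      web     West      677     92            94
5  partner     West      807     92            94
6  partner    South      554     43            45
7      web  Central      309     70            72
drop duplicate channel (keep=last):
   channel   region  revenue  price  price_plus_2
2    phone     West      669     92            94
6  partner    South      554     43            45
7      web  Central      309     70            72
So max() = 94.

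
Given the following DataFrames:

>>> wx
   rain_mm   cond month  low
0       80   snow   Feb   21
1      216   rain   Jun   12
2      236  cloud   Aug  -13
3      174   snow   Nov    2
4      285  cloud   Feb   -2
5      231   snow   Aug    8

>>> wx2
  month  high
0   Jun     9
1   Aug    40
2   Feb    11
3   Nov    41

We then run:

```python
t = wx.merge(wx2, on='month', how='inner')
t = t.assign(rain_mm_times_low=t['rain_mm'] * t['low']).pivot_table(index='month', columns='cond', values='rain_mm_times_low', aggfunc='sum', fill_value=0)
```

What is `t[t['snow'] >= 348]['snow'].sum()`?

merge on 'month' (how='inner') → 6 rows:
   rain_mm   cond month  low  high
0       80   snow   Feb   21    11
1      216   rain   Jun   12     9
2      236  cloud   Aug  -13    40
3      174   snow   Nov    2    41
4      285  cloud   Feb   -2    11
5      231   snow   Aug    8    40
add column rain_mm_times_low = t['rain_mm'] * t['low']:
   rain_mm   cond month  low  high  rain_mm_times_low
0       80   snow   Feb   21    11               1680
1      216   rain   Jun   12     9               2592
2      236  cloud   Aug  -13    40              -3068
3      174   snow   Nov    2    41                348
4      285  cloud   Feb   -2    11               -570
5      231   snow   Aug    8    40               1848
pivot: rows=month, cols=cond, sum(rain_mm_times_low):
cond   cloud  rain  snow
month                   
Aug    -3068     0  1848
Feb     -570     0  1680
Jun        0  2592     0
Nov        0     0   348
filter rows where snow >= 348:
cond   cloud  rain  snow
month                   
Aug    -3068     0  1848
Feb     -570     0  1680
Nov        0     0   348
So sum() = 3876.

3876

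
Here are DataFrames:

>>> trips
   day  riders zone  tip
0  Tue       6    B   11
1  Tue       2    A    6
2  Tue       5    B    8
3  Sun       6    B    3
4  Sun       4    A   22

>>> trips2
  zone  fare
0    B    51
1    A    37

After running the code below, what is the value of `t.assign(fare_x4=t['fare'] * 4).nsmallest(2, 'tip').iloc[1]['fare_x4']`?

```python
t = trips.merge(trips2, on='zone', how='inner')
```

148

merge on 'zone' (how='inner') → 5 rows:
   day  riders zone  tip  fare
0  Tue       6    B   11    51
1  Tue       2    A    6    37
2  Tue       5    B    8    51
3  Sun       6    B    3    51
4  Sun       4    A   22    37
add column fare_x4 = t['fare'] * 4:
   day  riders zone  tip  fare  fare_x4
0  Tue       6    B   11    51      204
1  Tue       2    A    6    37      148
2  Tue       5    B    8    51      204
3  Sun       6    B    3    51      204
4  Sun       4    A   22    37      148
take 2 rows with smallest tip:
   day  riders zone  tip  fare  fare_x4
3  Sun       6    B    3    51      204
1  Tue       2    A    6    37      148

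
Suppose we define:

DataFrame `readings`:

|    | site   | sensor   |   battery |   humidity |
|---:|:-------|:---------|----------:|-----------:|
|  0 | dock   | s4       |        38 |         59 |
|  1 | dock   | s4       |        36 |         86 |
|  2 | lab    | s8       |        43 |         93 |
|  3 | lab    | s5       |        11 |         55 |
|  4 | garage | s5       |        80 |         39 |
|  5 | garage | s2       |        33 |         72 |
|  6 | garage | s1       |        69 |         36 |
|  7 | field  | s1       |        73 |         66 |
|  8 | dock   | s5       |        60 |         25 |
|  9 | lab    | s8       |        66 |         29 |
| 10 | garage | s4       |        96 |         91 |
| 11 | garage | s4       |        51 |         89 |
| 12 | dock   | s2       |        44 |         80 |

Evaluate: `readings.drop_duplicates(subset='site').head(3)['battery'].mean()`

53.6666666667

drop duplicate site (keep=first):
     site sensor  battery  humidity
0    dock     s4       38        59
2     lab     s8       43        93
4  garage     s5       80        39
7   field     s1       73        66
take first 3 rows:
     site sensor  battery  humidity
0    dock     s4       38        59
2     lab     s8       43        93
4  garage     s5       80        39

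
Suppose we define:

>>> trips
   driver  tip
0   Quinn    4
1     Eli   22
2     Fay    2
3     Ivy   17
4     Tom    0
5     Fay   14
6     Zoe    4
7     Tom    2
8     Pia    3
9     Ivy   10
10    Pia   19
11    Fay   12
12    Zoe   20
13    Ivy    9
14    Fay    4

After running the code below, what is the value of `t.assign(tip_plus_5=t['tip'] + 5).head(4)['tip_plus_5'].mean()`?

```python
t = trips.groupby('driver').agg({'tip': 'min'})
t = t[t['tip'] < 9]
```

7.25

group by driver, min of tip:
        tip
driver     
Eli      22
Fay       2
Ivy       9
Pia       3
Quinn     4
Tom       0
Zoe       4
filter rows where tip < 9:
        tip
driver     
Fay       2
Pia       3
Quinn     4
Tom       0
Zoe       4
add column tip_plus_5 = t['tip'] + 5:
        tip  tip_plus_5
driver                 
Fay       2           7
Pia       3           8
Quinn     4           9
Tom       0           5
Zoe       4           9
take first 4 rows:
        tip  tip_plus_5
driver                 
Fay       2           7
Pia       3           8
Quinn     4           9
Tom       0           5
Finally, mean of column 'tip_plus_5' = 7.25.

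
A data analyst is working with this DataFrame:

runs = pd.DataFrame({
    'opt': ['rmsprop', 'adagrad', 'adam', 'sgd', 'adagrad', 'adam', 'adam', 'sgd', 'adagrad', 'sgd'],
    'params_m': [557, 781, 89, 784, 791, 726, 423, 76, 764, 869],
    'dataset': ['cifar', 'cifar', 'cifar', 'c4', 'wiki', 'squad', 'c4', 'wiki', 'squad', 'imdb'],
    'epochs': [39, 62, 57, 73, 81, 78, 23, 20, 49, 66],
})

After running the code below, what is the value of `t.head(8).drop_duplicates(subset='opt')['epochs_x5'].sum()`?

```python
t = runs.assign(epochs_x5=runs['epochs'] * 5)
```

1155

add column epochs_x5 = runs['epochs'] * 5:
       opt  params_m dataset  epochs  epochs_x5
0  rmsprop       557   cifar      39        195
1  adagrad       781   cifar      62        310
2     adam        89   cifar      57        285
3      sgd       784      c4      73        365
4  adagrad       791    wiki      81        405
5     adam       726   squad      78        390
6     adam       423      c4      23        115
7      sgd        76    wiki      20        100
8  adagrad       764   squad      49        245
9      sgd       869    imdb      66        330
take first 8 rows:
       opt  params_m dataset  epochs  epochs_x5
0  rmsprop       557   cifar      39        195
1  adagrad       781   cifar      62        310
2     adam        89   cifar      57        285
3      sgd       784      c4      73        365
4  adagrad       791    wiki      81        405
5     adam       726   squad      78        390
6     adam       423      c4      23        115
7      sgd        76    wiki      20        100
drop duplicate opt (keep=first):
       opt  params_m dataset  epochs  epochs_x5
0  rmsprop       557   cifar      39        195
1  adagrad       781   cifar      62        310
2     adam        89   cifar      57        285
3      sgd       784      c4      73        365
So sum() = 1155.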